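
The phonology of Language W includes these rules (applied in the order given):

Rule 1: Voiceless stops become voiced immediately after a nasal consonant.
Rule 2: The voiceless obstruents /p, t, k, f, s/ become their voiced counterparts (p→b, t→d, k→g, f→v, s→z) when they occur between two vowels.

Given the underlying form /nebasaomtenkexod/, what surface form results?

nebazaomdengexod

Rule 1 (post-nasal voicing): /t/ is a voiceless stop immediately after the nasal /m/, so it voices to [d]. /k/ is a voiceless stop immediately after the nasal /n/, so it voices to [g]. /nebasaomtenkexod/ → nebasaomdengexod.
Rule 2 (intervocalic voicing): /s/ is a voiceless obstruent between vowels /a/ and /a/, so it voices to [z]. /nebasaomdengexod/ → nebazaomdengexod.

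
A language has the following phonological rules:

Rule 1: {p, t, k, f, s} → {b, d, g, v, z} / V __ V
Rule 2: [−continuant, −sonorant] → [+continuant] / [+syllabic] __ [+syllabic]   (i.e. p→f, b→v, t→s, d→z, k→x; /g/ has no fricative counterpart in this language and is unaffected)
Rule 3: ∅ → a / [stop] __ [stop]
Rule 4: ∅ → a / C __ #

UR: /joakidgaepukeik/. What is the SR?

joagidagaevugeika

Rule 1 (intervocalic voicing): /k/ is a voiceless obstruent between vowels /a/ and /i/, so it voices to [g]. /p/ is a voiceless obstruent between vowels /e/ and /u/, so it voices to [b]. /k/ is a voiceless obstruent between vowels /u/ and /e/, so it voices to [g]. /joakidgaepukeik/ → joagidgaebugeik.
Rule 2 (intervocalic spirantization): /b/ is a stop between vowels /e/ and /u/, so it spirantizes to the fricative [v]. /joagidgaebugeik/ → joagidgaevugeik.
Rule 3 (stop-cluster a-epenthesis): /d/ and /g/ form a stop–stop cluster, so [a] is inserted between them. /joagidgaevugeik/ → joagidagaevugeik.
Rule 4 (final a-epenthesis): the form ends in the consonant /k/, so [a] is inserted word-finally. /joagidagaevugeik/ → joagidagaevugeika.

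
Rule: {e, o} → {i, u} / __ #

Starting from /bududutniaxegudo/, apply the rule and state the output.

bududutniaxegudu

Scanning /bududutniaxegudo/: /e/ at position 12 is not in the conditioning environment; /o/ is a mid vowel in word-final position, so it raises to [u].
Result: [bududutniaxegudu].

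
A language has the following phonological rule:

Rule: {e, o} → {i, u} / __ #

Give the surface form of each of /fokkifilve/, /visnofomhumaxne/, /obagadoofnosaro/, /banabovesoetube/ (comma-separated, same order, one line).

/fokkifilve/: /e/ is a mid vowel in word-final position, so it raises to [i]. → [fokkifilvi].
/visnofomhumaxne/: /e/ is a mid vowel in word-final position, so it raises to [i]. → [visnofomhumaxni].
/obagadoofnosaro/: /o/ is a mid vowel in word-final position, so it raises to [u]. → [obagadoofnosaru].
/banabovesoetube/: /e/ is a mid vowel in word-final position, so it raises to [i]. → [banabovesoetubi].

fokkifilvi, visnofomhumaxni, obagadoofnosaru, banabovesoetubi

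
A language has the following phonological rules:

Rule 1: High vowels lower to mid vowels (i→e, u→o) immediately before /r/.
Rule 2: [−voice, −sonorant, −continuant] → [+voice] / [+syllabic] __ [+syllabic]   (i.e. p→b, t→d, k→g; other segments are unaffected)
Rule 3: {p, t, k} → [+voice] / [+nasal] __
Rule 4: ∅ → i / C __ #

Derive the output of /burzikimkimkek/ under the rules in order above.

Rule 1 (pre-rhotic lowering): /u/ is a high vowel immediately before /r/, so it lowers to [o]. /burzikimkimkek/ → borzikimkimkek.
Rule 2 (intervocalic voicing): /k/ is a voiceless stop between vowels /i/ and /i/, so it voices to [g]. /borzikimkimkek/ → borzigimkimkek.
Rule 3 (post-nasal voicing): /k/ is a voiceless stop immediately after the nasal /m/, so it voices to [g]. /k/ is a voiceless stop immediately after the nasal /m/, so it voices to [g]. /borzigimkimkek/ → borzigimgimgek.
Rule 4 (final i-epenthesis): the form ends in the consonant /k/, so [i] is inserted word-finally. /borzigimgimgek/ → borzigimgimgeki.

borzigimgimgeki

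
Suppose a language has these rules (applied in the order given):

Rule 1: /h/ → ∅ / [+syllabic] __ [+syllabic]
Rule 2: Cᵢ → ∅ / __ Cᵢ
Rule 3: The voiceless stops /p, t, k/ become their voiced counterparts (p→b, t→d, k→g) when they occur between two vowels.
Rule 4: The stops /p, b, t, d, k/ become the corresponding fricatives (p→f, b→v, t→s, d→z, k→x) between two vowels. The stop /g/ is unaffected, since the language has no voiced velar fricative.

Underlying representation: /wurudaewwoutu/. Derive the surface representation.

Rule 1 (intervocalic h-deletion): no segment meets the environment; /wurudaewwoutu/ is unchanged.
Rule 2 (degemination): /ww/ is a geminate; the first /w/ deletes. /wurudaewwoutu/ → wurudaewoutu.
Rule 3 (intervocalic voicing): /t/ is a voiceless stop between vowels /u/ and /u/, so it voices to [d]. /wurudaewoutu/ → wurudaewoudu.
Rule 4 (intervocalic spirantization): /d/ is a stop between vowels /u/ and /a/, so it spirantizes to the fricative [z]. /d/ is a stop between vowels /u/ and /u/, so it spirantizes to the fricative [z]. /wurudaewoudu/ → wuruzaewouzu.

wuruzaewouzu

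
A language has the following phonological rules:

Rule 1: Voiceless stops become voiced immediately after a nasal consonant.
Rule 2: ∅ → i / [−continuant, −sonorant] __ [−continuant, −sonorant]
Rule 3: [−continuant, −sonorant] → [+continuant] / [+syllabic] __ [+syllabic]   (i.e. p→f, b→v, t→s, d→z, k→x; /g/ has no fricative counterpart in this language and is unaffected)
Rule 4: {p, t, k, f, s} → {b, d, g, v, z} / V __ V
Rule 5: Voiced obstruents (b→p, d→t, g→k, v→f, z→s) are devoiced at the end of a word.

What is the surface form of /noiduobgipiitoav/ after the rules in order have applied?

Rule 1 (post-nasal voicing): no segment meets the environment; /noiduobgipiitoav/ is unchanged.
Rule 2 (stop-cluster i-epenthesis): /b/ and /g/ form a stop–stop cluster, so [i] is inserted between them. /noiduobgipiitoav/ → noiduobigipiitoav.
Rule 3 (intervocalic spirantization): /d/ is a stop between vowels /i/ and /u/, so it spirantizes to the fricative [z]. /b/ is a stop between vowels /o/ and /i/, so it spirantizes to the fricative [v]. /p/ is a stop between vowels /i/ and /i/, so it spirantizes to the fricative [f]. /t/ is a stop between vowels /i/ and /o/, so it spirantizes to the fricative [s]. /noiduobigipiitoav/ → noizuovigifiisoav.
Rule 4 (intervocalic voicing): /f/ is a voiceless obstruent between vowels /i/ and /i/, so it voices to [v]. /s/ is a voiceless obstruent between vowels /i/ and /o/, so it voices to [z]. /noizuovigifiisoav/ → noizuovigiviizoav.
Rule 5 (final devoicing): /v/ is a voiced obstruent in word-final position, so it devoices to [f]. /noizuovigiviizoav/ → noizuovigiviizoaf.

noizuovigiviizoaf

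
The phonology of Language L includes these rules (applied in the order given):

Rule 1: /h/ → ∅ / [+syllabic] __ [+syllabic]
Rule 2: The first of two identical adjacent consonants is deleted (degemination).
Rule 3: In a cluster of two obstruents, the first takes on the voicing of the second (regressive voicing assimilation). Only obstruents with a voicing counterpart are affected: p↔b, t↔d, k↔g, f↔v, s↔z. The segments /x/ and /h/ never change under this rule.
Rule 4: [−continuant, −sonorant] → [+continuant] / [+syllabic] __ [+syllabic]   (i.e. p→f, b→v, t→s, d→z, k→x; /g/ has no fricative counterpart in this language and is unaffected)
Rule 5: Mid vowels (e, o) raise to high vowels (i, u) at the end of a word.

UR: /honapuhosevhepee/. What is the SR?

Rule 1 (intervocalic h-deletion): /h/ occurs between vowels /u/ and /o/, so it deletes. /honapuhosevhepee/ → honapuosevhepee.
Rule 2 (degemination): no segment meets the environment; /honapuosevhepee/ is unchanged.
Rule 3 (regressive voicing assimilation): /v/ precedes the voiceless obstruent /h/, so it devoices to [f] by assimilation. /honapuosevhepee/ → honapuosefhepee.
Rule 4 (intervocalic spirantization): /p/ is a stop between vowels /a/ and /u/, so it spirantizes to the fricative [f]. /p/ is a stop between vowels /e/ and /e/, so it spirantizes to the fricative [f]. /honapuosefhepee/ → honafuosefhefee.
Rule 5 (final vowel raising): /e/ is a mid vowel in word-final position, so it raises to [i]. /honafuosefhefee/ → honafuosefhefei.

honafuosefhefei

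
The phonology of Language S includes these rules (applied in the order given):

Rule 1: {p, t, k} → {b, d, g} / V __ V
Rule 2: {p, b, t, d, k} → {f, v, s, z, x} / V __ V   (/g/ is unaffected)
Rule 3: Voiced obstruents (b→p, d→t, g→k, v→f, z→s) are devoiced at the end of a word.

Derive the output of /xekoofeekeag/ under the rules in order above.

Rule 1 (intervocalic voicing): /k/ is a voiceless stop between vowels /e/ and /o/, so it voices to [g]. /k/ is a voiceless stop between vowels /e/ and /e/, so it voices to [g]. /xekoofeekeag/ → xegoofeegeag.
Rule 2 (intervocalic spirantization): no segment meets the environment; /xegoofeegeag/ is unchanged.
Rule 3 (final devoicing): /g/ is a voiced obstruent in word-final position, so it devoices to [k]. /xegoofeegeag/ → xegoofeegeak.

xegoofeegeak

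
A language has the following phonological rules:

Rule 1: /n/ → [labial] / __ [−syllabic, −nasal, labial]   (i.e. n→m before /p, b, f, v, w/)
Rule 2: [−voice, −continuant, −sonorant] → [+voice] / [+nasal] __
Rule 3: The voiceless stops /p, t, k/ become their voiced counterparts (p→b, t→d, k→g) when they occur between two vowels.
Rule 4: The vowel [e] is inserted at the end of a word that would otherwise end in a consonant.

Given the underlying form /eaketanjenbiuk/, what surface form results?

Rule 1 (nasal place assimilation): /n/ precedes the labial consonant /b/, so it assimilates in place to [m]. /eaketanjenbiuk/ → eaketanjembiuk.
Rule 2 (post-nasal voicing): no segment meets the environment; /eaketanjembiuk/ is unchanged.
Rule 3 (intervocalic voicing): /k/ is a voiceless stop between vowels /a/ and /e/, so it voices to [g]. /t/ is a voiceless stop between vowels /e/ and /a/, so it voices to [d]. /eaketanjembiuk/ → eagedanjembiuk.
Rule 4 (final e-epenthesis): the form ends in the consonant /k/, so [e] is inserted word-finally. /eagedanjembiuk/ → eagedanjembiuke.

eagedanjembiuke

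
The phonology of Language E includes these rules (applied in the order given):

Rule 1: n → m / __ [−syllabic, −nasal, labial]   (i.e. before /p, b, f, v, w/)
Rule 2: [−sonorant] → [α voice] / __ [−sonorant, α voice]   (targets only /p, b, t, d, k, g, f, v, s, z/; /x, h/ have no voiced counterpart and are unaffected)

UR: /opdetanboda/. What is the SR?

Rule 1 (nasal place assimilation): /n/ precedes the labial consonant /b/, so it assimilates in place to [m]. /opdetanboda/ → opdetamboda.
Rule 2 (regressive voicing assimilation): /p/ precedes the voiced obstruent /d/, so it voices to [b] by assimilation. /opdetamboda/ → obdetamboda.

obdetamboda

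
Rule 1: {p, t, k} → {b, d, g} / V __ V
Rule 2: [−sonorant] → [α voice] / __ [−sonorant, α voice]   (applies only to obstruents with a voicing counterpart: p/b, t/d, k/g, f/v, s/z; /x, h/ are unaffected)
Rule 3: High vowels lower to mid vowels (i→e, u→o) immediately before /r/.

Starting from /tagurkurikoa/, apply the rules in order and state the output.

Rule 1 (intervocalic voicing): /k/ is a voiceless stop between vowels /i/ and /o/, so it voices to [g]. /tagurkurikoa/ → tagurkurigoa.
Rule 2 (regressive voicing assimilation): no segment meets the environment; /tagurkurigoa/ is unchanged.
Rule 3 (pre-rhotic lowering): /u/ is a high vowel immediately before /r/, so it lowers to [o]. /u/ is a high vowel immediately before /r/, so it lowers to [o]. /tagurkurigoa/ → tagorkorigoa.

tagorkorigoa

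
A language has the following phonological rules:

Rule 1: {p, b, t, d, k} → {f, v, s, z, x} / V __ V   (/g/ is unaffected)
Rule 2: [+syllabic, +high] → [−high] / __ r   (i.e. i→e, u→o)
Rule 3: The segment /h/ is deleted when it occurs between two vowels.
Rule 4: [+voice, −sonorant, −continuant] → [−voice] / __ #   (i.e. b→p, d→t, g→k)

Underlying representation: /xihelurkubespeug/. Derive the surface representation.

Rule 1 (intervocalic spirantization): /b/ is a stop between vowels /u/ and /e/, so it spirantizes to the fricative [v]. /xihelurkubespeug/ → xihelurkuvespeug.
Rule 2 (pre-rhotic lowering): /u/ is a high vowel immediately before /r/, so it lowers to [o]. /xihelurkuvespeug/ → xihelorkuvespeug.
Rule 3 (intervocalic h-deletion): /h/ occurs between vowels /i/ and /e/, so it deletes. /xihelorkuvespeug/ → xielorkuvespeug.
Rule 4 (final devoicing): /g/ is a voiced stop in word-final position, so it devoices to [k]. /xielorkuvespeug/ → xielorkuvespeuk.

xielorkuvespeuk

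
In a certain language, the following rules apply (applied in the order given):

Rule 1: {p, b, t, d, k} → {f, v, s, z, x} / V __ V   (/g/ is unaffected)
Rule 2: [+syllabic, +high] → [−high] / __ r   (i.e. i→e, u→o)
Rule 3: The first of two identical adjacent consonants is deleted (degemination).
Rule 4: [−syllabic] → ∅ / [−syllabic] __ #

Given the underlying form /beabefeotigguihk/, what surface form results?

Rule 1 (intervocalic spirantization): /b/ is a stop between vowels /a/ and /e/, so it spirantizes to the fricative [v]. /t/ is a stop between vowels /o/ and /i/, so it spirantizes to the fricative [s]. /beabefeotigguihk/ → beavefeosigguihk.
Rule 2 (pre-rhotic lowering): no segment meets the environment; /beavefeosigguihk/ is unchanged.
Rule 3 (degemination): /gg/ is a geminate; the first /g/ deletes. /beavefeosigguihk/ → beavefeosiguihk.
Rule 4 (final cluster simplification): /k/ is the second consonant of a word-final cluster /hk/, so it deletes. /beavefeosiguihk/ → beavefeosiguih.

beavefeosiguih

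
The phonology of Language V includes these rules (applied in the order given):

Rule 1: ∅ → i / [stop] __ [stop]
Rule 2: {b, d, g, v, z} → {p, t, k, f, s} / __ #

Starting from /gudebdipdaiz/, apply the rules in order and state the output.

gudebidipidais

Rule 1 (stop-cluster i-epenthesis): /b/ and /d/ form a stop–stop cluster, so [i] is inserted between them. /p/ and /d/ form a stop–stop cluster, so [i] is inserted between them. /gudebdipdaiz/ → gudebidipidaiz.
Rule 2 (final devoicing): /z/ is a voiced obstruent in word-final position, so it devoices to [s]. /gudebidipidaiz/ → gudebidipidais.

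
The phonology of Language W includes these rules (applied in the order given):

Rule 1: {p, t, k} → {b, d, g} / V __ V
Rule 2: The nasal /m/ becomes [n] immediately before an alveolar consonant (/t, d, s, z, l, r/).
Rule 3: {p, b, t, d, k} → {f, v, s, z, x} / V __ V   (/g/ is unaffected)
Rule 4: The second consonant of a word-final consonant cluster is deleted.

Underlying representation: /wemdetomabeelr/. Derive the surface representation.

Rule 1 (intervocalic voicing): /t/ is a voiceless stop between vowels /e/ and /o/, so it voices to [d]. /wemdetomabeelr/ → wemdedomabeelr.
Rule 2 (nasal place assimilation): /m/ precedes the alveolar consonant /d/, so it assimilates in place to [n]. /wemdedomabeelr/ → wendedomabeelr.
Rule 3 (intervocalic spirantization): /d/ is a stop between vowels /e/ and /o/, so it spirantizes to the fricative [z]. /b/ is a stop between vowels /a/ and /e/, so it spirantizes to the fricative [v]. /wendedomabeelr/ → wendezomaveelr.
Rule 4 (final cluster simplification): /r/ is the second consonant of a word-final cluster /lr/, so it deletes. /wendezomaveelr/ → wendezomaveel.

wendezomaveel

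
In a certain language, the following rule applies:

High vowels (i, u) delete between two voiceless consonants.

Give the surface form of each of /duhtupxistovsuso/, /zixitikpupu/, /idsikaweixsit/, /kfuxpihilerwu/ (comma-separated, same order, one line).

/duhtupxistovsuso/: /u/ is a high vowel flanked by voiceless consonants /t/ and /p/, so it deletes. /i/ is a high vowel flanked by voiceless consonants /x/ and /s/, so it deletes. /u/ is a high vowel flanked by voiceless consonants /s/ and /s/, so it deletes. → [duhtpxstovsso].
/zixitikpupu/: /i/ is a high vowel flanked by voiceless consonants /x/ and /t/, so it deletes. /i/ is a high vowel flanked by voiceless consonants /t/ and /k/, so it deletes. /u/ is a high vowel flanked by voiceless consonants /p/ and /p/, so it deletes. → [zixtkppu].
/idsikaweixsit/: /i/ is a high vowel flanked by voiceless consonants /s/ and /k/, so it deletes. /i/ is a high vowel flanked by voiceless consonants /s/ and /t/, so it deletes. → [idskaweixst].
/kfuxpihilerwu/: /u/ is a high vowel flanked by voiceless consonants /f/ and /x/, so it deletes. /i/ is a high vowel flanked by voiceless consonants /p/ and /h/, so it deletes. → [kfxphilerwu].

duhtpxstovsso, zixtkppu, idskaweixst, kfxphilerwu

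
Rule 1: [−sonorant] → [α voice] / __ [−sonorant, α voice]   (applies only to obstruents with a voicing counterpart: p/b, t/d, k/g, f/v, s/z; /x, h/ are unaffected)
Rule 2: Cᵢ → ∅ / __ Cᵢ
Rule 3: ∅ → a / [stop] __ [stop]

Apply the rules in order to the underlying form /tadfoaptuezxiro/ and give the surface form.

tatfoapatuesxiro

Rule 1 (regressive voicing assimilation): /d/ precedes the voiceless obstruent /f/, so it devoices to [t] by assimilation. /z/ precedes the voiceless obstruent /x/, so it devoices to [s] by assimilation. /tadfoaptuezxiro/ → tatfoaptuesxiro.
Rule 2 (degemination): no segment meets the environment; /tatfoaptuesxiro/ is unchanged.
Rule 3 (stop-cluster a-epenthesis): /p/ and /t/ form a stop–stop cluster, so [a] is inserted between them. /tatfoaptuesxiro/ → tatfoapatuesxiro.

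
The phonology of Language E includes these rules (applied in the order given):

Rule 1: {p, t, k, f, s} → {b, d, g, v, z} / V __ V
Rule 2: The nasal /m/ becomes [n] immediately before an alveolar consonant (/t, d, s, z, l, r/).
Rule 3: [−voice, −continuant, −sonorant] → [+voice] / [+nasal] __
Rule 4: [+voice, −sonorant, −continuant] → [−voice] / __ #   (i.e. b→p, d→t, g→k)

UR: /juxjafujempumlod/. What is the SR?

juxjavujembunlot

Rule 1 (intervocalic voicing): /f/ is a voiceless obstruent between vowels /a/ and /u/, so it voices to [v]. /juxjafujempumlod/ → juxjavujempumlod.
Rule 2 (nasal place assimilation): /m/ precedes the alveolar consonant /l/, so it assimilates in place to [n]. /juxjavujempumlod/ → juxjavujempunlod.
Rule 3 (post-nasal voicing): /p/ is a voiceless stop immediately after the nasal /m/, so it voices to [b]. /juxjavujempunlod/ → juxjavujembunlod.
Rule 4 (final devoicing): /d/ is a voiced stop in word-final position, so it devoices to [t]. /juxjavujembunlod/ → juxjavujembunlot.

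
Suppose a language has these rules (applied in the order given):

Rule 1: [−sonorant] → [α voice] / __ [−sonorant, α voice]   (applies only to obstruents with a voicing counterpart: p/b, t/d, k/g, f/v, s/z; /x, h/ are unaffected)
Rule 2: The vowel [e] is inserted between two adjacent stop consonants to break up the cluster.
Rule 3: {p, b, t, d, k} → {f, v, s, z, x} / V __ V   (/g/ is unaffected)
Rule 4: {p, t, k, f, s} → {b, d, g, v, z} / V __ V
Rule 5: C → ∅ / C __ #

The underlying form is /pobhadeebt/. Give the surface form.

Rule 1 (regressive voicing assimilation): /b/ precedes the voiceless obstruent /h/, so it devoices to [p] by assimilation. /b/ precedes the voiceless obstruent /t/, so it devoices to [p] by assimilation. /pobhadeebt/ → pophadeept.
Rule 2 (stop-cluster e-epenthesis): /p/ and /t/ form a stop–stop cluster, so [e] is inserted between them. /pophadeept/ → pophadeepet.
Rule 3 (intervocalic spirantization): /d/ is a stop between vowels /a/ and /e/, so it spirantizes to the fricative [z]. /p/ is a stop between vowels /e/ and /e/, so it spirantizes to the fricative [f]. /pophadeepet/ → pophazeefet.
Rule 4 (intervocalic voicing): /f/ is a voiceless obstruent between vowels /e/ and /e/, so it voices to [v]. /pophazeefet/ → pophazeevet.
Rule 5 (final cluster simplification): no segment meets the environment; /pophazeevet/ is unchanged.

pophazeevet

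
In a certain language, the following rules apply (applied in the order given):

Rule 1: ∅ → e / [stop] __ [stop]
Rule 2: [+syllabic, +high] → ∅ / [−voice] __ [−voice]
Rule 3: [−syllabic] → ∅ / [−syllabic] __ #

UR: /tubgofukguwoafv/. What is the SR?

tubegofkeguwoaf

Rule 1 (stop-cluster e-epenthesis): /b/ and /g/ form a stop–stop cluster, so [e] is inserted between them. /k/ and /g/ form a stop–stop cluster, so [e] is inserted between them. /tubgofukguwoafv/ → tubegofukeguwoafv.
Rule 2 (high vowel syncope): /u/ is a high vowel flanked by voiceless consonants /f/ and /k/, so it deletes. /tubegofukeguwoafv/ → tubegofkeguwoafv.
Rule 3 (final cluster simplification): /v/ is the second consonant of a word-final cluster /fv/, so it deletes. /tubegofkeguwoafv/ → tubegofkeguwoaf.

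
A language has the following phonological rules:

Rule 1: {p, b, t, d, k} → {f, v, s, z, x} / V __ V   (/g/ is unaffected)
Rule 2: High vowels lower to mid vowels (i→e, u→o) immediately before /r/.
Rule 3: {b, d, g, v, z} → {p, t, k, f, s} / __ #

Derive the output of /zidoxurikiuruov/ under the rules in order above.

Rule 1 (intervocalic spirantization): /d/ is a stop between vowels /i/ and /o/, so it spirantizes to the fricative [z]. /k/ is a stop between vowels /i/ and /i/, so it spirantizes to the fricative [x]. /zidoxurikiuruov/ → zizoxurixiuruov.
Rule 2 (pre-rhotic lowering): /u/ is a high vowel immediately before /r/, so it lowers to [o]. /u/ is a high vowel immediately before /r/, so it lowers to [o]. /zizoxurixiuruov/ → zizoxorixioruov.
Rule 3 (final devoicing): /v/ is a voiced obstruent in word-final position, so it devoices to [f]. /zizoxorixioruov/ → zizoxorixioruof.

zizoxorixioruof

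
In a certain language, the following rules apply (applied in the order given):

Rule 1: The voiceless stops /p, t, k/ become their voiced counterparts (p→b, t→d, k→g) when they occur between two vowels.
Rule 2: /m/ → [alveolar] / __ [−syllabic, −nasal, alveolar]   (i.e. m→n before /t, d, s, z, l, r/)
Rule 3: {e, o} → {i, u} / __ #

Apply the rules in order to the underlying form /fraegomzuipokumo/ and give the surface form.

Rule 1 (intervocalic voicing): /p/ is a voiceless stop between vowels /i/ and /o/, so it voices to [b]. /k/ is a voiceless stop between vowels /o/ and /u/, so it voices to [g]. /fraegomzuipokumo/ → fraegomzuibogumo.
Rule 2 (nasal place assimilation): /m/ precedes the alveolar consonant /z/, so it assimilates in place to [n]. /fraegomzuibogumo/ → fraegonzuibogumo.
Rule 3 (final vowel raising): /o/ is a mid vowel in word-final position, so it raises to [u]. /fraegonzuibogumo/ → fraegonzuibogumu.

fraegonzuibogumu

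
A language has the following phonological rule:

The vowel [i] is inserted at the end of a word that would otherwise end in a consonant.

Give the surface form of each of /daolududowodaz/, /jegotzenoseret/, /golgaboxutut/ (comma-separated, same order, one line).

/daolududowodaz/: the form ends in the consonant /z/, so [i] is inserted word-finally. → [daolududowodazi].
/jegotzenoseret/: the form ends in the consonant /t/, so [i] is inserted word-finally. → [jegotzenosereti].
/golgaboxutut/: the form ends in the consonant /t/, so [i] is inserted word-finally. → [golgaboxututi].

daolududowodazi, jegotzenosereti, golgaboxututi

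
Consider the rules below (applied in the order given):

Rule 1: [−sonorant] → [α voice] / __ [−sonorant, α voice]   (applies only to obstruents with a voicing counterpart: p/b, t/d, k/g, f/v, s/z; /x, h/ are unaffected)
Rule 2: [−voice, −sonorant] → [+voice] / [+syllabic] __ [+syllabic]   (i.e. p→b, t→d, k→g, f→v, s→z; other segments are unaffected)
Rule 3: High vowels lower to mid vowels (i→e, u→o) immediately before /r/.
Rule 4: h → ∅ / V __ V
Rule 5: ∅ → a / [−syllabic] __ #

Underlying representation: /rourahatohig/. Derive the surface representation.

rooraadoiga

Rule 1 (regressive voicing assimilation): no segment meets the environment; /rourahatohig/ is unchanged.
Rule 2 (intervocalic voicing): /t/ is a voiceless obstruent between vowels /a/ and /o/, so it voices to [d]. /rourahatohig/ → rourahadohig.
Rule 3 (pre-rhotic lowering): /u/ is a high vowel immediately before /r/, so it lowers to [o]. /rourahadohig/ → roorahadohig.
Rule 4 (intervocalic h-deletion): /h/ occurs between vowels /a/ and /a/, so it deletes. /h/ occurs between vowels /o/ and /i/, so it deletes. /roorahadohig/ → rooraadoig.
Rule 5 (final a-epenthesis): the form ends in the consonant /g/, so [a] is inserted word-finally. /rooraadoig/ → rooraadoiga.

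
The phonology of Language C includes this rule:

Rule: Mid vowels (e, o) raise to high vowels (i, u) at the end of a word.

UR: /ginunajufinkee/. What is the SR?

ginunajufinkei

Scanning /ginunajufinkee/: /e/ at position 13 is not in the conditioning environment; /e/ is a mid vowel in word-final position, so it raises to [i].
Result: [ginunajufinkei].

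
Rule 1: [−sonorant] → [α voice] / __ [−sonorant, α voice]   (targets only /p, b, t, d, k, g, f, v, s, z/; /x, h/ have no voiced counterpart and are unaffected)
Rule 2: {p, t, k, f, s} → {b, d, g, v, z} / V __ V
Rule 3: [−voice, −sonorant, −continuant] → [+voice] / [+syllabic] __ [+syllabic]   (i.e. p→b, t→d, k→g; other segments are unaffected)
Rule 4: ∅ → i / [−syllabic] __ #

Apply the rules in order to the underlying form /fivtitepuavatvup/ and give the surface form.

Rule 1 (regressive voicing assimilation): /v/ precedes the voiceless obstruent /t/, so it devoices to [f] by assimilation. /t/ precedes the voiced obstruent /v/, so it voices to [d] by assimilation. /fivtitepuavatvup/ → fiftitepuavadvup.
Rule 2 (intervocalic voicing): /t/ is a voiceless obstruent between vowels /i/ and /e/, so it voices to [d]. /p/ is a voiceless obstruent between vowels /e/ and /u/, so it voices to [b]. /fiftitepuavadvup/ → fiftidebuavadvup.
Rule 3 (intervocalic voicing): no segment meets the environment; /fiftidebuavadvup/ is unchanged.
Rule 4 (final i-epenthesis): the form ends in the consonant /p/, so [i] is inserted word-finally. /fiftidebuavadvup/ → fiftidebuavadvupi.

fiftidebuavadvupi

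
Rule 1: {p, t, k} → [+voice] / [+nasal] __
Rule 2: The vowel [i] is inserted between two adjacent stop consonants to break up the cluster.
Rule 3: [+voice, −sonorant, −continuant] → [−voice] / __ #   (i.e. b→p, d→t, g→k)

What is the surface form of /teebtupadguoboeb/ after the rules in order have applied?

teebitupadiguoboep

Rule 1 (post-nasal voicing): no segment meets the environment; /teebtupadguoboeb/ is unchanged.
Rule 2 (stop-cluster i-epenthesis): /b/ and /t/ form a stop–stop cluster, so [i] is inserted between them. /d/ and /g/ form a stop–stop cluster, so [i] is inserted between them. /teebtupadguoboeb/ → teebitupadiguoboeb.
Rule 3 (final devoicing): /b/ is a voiced stop in word-final position, so it devoices to [p]. /teebitupadiguoboeb/ → teebitupadiguoboep.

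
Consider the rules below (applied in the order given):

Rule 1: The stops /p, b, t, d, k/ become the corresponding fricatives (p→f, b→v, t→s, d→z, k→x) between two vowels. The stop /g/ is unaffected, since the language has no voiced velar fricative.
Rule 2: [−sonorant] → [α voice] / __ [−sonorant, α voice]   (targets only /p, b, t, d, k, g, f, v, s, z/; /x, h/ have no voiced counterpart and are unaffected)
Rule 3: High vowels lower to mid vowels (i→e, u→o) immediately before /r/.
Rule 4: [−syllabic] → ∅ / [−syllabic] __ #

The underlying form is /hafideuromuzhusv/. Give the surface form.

Rule 1 (intervocalic spirantization): /d/ is a stop between vowels /i/ and /e/, so it spirantizes to the fricative [z]. /hafideuromuzhusv/ → hafizeuromuzhusv.
Rule 2 (regressive voicing assimilation): /z/ precedes the voiceless obstruent /h/, so it devoices to [s] by assimilation. /s/ precedes the voiced obstruent /v/, so it voices to [z] by assimilation. /hafizeuromuzhusv/ → hafizeuromushuzv.
Rule 3 (pre-rhotic lowering): /u/ is a high vowel immediately before /r/, so it lowers to [o]. /hafizeuromushuzv/ → hafizeoromushuzv.
Rule 4 (final cluster simplification): /v/ is the second consonant of a word-final cluster /zv/, so it deletes. /hafizeoromushuzv/ → hafizeoromushuz.

hafizeoromushuz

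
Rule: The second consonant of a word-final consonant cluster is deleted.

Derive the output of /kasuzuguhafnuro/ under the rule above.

No segment of /kasuzuguhafnuro/ meets the structural description of the rule, so the form surfaces unchanged.

kasuzuguhafnuro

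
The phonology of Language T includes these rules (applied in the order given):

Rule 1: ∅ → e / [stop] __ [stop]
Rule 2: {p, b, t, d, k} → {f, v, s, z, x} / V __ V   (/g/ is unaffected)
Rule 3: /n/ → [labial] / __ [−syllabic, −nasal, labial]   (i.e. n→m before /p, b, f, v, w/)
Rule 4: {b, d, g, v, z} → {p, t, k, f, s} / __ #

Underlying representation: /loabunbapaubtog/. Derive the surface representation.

Rule 1 (stop-cluster e-epenthesis): /b/ and /t/ form a stop–stop cluster, so [e] is inserted between them. /loabunbapaubtog/ → loabunbapaubetog.
Rule 2 (intervocalic spirantization): /b/ is a stop between vowels /a/ and /u/, so it spirantizes to the fricative [v]. /p/ is a stop between vowels /a/ and /a/, so it spirantizes to the fricative [f]. /b/ is a stop between vowels /u/ and /e/, so it spirantizes to the fricative [v]. /t/ is a stop between vowels /e/ and /o/, so it spirantizes to the fricative [s]. /loabunbapaubetog/ → loavunbafauvesog.
Rule 3 (nasal place assimilation): /n/ precedes the labial consonant /b/, so it assimilates in place to [m]. /loavunbafauvesog/ → loavumbafauvesog.
Rule 4 (final devoicing): /g/ is a voiced obstruent in word-final position, so it devoices to [k]. /loavumbafauvesog/ → loavumbafauvesok.

loavumbafauvesok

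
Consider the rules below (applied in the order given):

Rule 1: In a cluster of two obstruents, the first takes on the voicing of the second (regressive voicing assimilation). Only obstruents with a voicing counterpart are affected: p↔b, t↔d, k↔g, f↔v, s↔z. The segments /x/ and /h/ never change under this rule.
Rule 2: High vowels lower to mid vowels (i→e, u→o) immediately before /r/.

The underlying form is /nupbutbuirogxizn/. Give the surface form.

nubbudbuerokxizn

Rule 1 (regressive voicing assimilation): /p/ precedes the voiced obstruent /b/, so it voices to [b] by assimilation. /t/ precedes the voiced obstruent /b/, so it voices to [d] by assimilation. /g/ precedes the voiceless obstruent /x/, so it devoices to [k] by assimilation. /nupbutbuirogxizn/ → nubbudbuirokxizn.
Rule 2 (pre-rhotic lowering): /i/ is a high vowel immediately before /r/, so it lowers to [e]. /nubbudbuirokxizn/ → nubbudbuerokxizn.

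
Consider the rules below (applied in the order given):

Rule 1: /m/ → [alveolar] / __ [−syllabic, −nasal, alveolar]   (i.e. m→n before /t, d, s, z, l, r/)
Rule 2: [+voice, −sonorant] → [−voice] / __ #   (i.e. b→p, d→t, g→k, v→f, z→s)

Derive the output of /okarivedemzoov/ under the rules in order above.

Rule 1 (nasal place assimilation): /m/ precedes the alveolar consonant /z/, so it assimilates in place to [n]. /okarivedemzoov/ → okarivedenzoov.
Rule 2 (final devoicing): /v/ is a voiced obstruent in word-final position, so it devoices to [f]. /okarivedenzoov/ → okarivedenzoof.

okarivedenzoof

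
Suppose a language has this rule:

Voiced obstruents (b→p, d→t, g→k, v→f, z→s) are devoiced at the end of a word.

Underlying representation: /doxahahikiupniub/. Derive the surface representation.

Scanning /doxahahikiupniub/: /d/ at position 1 is not in the conditioning environment; /b/ is a voiced obstruent in word-final position, so it devoices to [p].
Result: [doxahahikiupniup].

doxahahikiupniup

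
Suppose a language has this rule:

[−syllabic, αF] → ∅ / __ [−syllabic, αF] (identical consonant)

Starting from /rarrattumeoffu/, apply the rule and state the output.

/rr/ is a geminate; the first /r/ deletes.
/tt/ is a geminate; the first /t/ deletes.
/ff/ is a geminate; the first /f/ deletes.
The other instances of /r/, /t/, /m/, /f/ do not occur in the required environment and remain unchanged.
Surface form: [raratumeofu].

raratumeofu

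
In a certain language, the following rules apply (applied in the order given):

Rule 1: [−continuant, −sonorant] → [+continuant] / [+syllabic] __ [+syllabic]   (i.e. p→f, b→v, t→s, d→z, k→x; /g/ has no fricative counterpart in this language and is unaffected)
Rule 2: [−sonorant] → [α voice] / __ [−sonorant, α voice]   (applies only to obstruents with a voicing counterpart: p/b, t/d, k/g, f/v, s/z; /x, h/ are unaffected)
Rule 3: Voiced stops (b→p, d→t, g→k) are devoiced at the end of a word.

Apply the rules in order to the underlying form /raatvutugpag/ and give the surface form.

Rule 1 (intervocalic spirantization): /t/ is a stop between vowels /u/ and /u/, so it spirantizes to the fricative [s]. /raatvutugpag/ → raatvusugpag.
Rule 2 (regressive voicing assimilation): /t/ precedes the voiced obstruent /v/, so it voices to [d] by assimilation. /g/ precedes the voiceless obstruent /p/, so it devoices to [k] by assimilation. /raatvusugpag/ → raadvusukpag.
Rule 3 (final devoicing): /g/ is a voiced stop in word-final position, so it devoices to [k]. /raadvusukpag/ → raadvusukpak.

raadvusukpak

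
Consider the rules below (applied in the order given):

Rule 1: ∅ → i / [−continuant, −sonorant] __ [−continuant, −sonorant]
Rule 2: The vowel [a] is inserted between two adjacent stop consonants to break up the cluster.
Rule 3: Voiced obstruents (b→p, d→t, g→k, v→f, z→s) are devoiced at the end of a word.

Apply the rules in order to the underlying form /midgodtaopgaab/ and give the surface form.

midigoditaopigaap

Rule 1 (stop-cluster i-epenthesis): /d/ and /g/ form a stop–stop cluster, so [i] is inserted between them. /d/ and /t/ form a stop–stop cluster, so [i] is inserted between them. /p/ and /g/ form a stop–stop cluster, so [i] is inserted between them. /midgodtaopgaab/ → midigoditaopigaab.
Rule 2 (stop-cluster a-epenthesis): no segment meets the environment; /midigoditaopigaab/ is unchanged.
Rule 3 (final devoicing): /b/ is a voiced obstruent in word-final position, so it devoices to [p]. /midigoditaopigaab/ → midigoditaopigaap.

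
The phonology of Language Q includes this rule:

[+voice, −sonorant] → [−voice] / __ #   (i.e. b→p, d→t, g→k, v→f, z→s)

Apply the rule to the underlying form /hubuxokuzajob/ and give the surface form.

hubuxokuzajop

Scanning /hubuxokuzajob/: /b/ at position 3 is not in the conditioning environment; /z/ at position 9 is not in the conditioning environment; /b/ is a voiced obstruent in word-final position, so it devoices to [p].
Result: [hubuxokuzajop].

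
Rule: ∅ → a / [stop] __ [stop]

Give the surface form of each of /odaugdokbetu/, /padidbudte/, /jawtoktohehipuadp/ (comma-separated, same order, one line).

odaugadokabetu, padidabudate, jawtokatohehipuadap

/odaugdokbetu/: /g/ and /d/ form a stop–stop cluster, so [a] is inserted between them. /k/ and /b/ form a stop–stop cluster, so [a] is inserted between them. → [odaugadokabetu].
/padidbudte/: /d/ and /b/ form a stop–stop cluster, so [a] is inserted between them. /d/ and /t/ form a stop–stop cluster, so [a] is inserted between them. → [padidabudate].
/jawtoktohehipuadp/: /k/ and /t/ form a stop–stop cluster, so [a] is inserted between them. /d/ and /p/ form a stop–stop cluster, so [a] is inserted between them. → [jawtokatohehipuadap].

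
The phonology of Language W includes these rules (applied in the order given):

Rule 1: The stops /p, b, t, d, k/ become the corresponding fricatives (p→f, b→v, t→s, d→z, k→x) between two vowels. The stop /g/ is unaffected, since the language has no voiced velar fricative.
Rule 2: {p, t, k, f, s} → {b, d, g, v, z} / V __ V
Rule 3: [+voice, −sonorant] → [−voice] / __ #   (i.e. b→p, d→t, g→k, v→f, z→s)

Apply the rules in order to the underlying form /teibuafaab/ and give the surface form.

Rule 1 (intervocalic spirantization): /b/ is a stop between vowels /i/ and /u/, so it spirantizes to the fricative [v]. /teibuafaab/ → teivuafaab.
Rule 2 (intervocalic voicing): /f/ is a voiceless obstruent between vowels /a/ and /a/, so it voices to [v]. /teivuafaab/ → teivuavaab.
Rule 3 (final devoicing): /b/ is a voiced obstruent in word-final position, so it devoices to [p]. /teivuavaab/ → teivuavaap.

teivuavaap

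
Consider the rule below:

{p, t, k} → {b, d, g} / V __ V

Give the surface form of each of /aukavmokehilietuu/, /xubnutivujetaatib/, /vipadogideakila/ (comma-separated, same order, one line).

/aukavmokehilietuu/: /k/ is a voiceless stop between vowels /u/ and /a/, so it voices to [g]. /k/ is a voiceless stop between vowels /o/ and /e/, so it voices to [g]. /t/ is a voiceless stop between vowels /e/ and /u/, so it voices to [d]. → [augavmogehilieduu].
/xubnutivujetaatib/: /t/ is a voiceless stop between vowels /u/ and /i/, so it voices to [d]. /t/ is a voiceless stop between vowels /e/ and /a/, so it voices to [d]. /t/ is a voiceless stop between vowels /a/ and /i/, so it voices to [d]. → [xubnudivujedaadib].
/vipadogideakila/: /p/ is a voiceless stop between vowels /i/ and /a/, so it voices to [b]. /k/ is a voiceless stop between vowels /a/ and /i/, so it voices to [g]. → [vibadogideagila].

augavmogehilieduu, xubnudivujedaadib, vibadogideagila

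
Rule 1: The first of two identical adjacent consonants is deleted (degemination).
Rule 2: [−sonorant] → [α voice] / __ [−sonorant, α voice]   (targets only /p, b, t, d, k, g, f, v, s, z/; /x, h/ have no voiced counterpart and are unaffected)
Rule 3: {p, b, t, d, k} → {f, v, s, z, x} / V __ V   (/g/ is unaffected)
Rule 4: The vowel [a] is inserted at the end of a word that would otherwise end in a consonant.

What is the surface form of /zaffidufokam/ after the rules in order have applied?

zafizufoxama

Rule 1 (degemination): /ff/ is a geminate; the first /f/ deletes. /zaffidufokam/ → zafidufokam.
Rule 2 (regressive voicing assimilation): no segment meets the environment; /zafidufokam/ is unchanged.
Rule 3 (intervocalic spirantization): /d/ is a stop between vowels /i/ and /u/, so it spirantizes to the fricative [z]. /k/ is a stop between vowels /o/ and /a/, so it spirantizes to the fricative [x]. /zafidufokam/ → zafizufoxam.
Rule 4 (final a-epenthesis): the form ends in the consonant /m/, so [a] is inserted word-finally. /zafizufoxam/ → zafizufoxama.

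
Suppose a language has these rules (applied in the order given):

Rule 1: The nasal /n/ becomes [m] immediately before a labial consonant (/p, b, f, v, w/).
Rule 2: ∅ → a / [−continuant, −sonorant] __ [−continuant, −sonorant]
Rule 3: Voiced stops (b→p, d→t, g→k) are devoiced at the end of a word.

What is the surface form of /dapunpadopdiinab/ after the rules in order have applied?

Rule 1 (nasal place assimilation): /n/ precedes the labial consonant /p/, so it assimilates in place to [m]. /dapunpadopdiinab/ → dapumpadopdiinab.
Rule 2 (stop-cluster a-epenthesis): /p/ and /d/ form a stop–stop cluster, so [a] is inserted between them. /dapumpadopdiinab/ → dapumpadopadiinab.
Rule 3 (final devoicing): /b/ is a voiced stop in word-final position, so it devoices to [p]. /dapumpadopadiinab/ → dapumpadopadiinap.

dapumpadopadiinap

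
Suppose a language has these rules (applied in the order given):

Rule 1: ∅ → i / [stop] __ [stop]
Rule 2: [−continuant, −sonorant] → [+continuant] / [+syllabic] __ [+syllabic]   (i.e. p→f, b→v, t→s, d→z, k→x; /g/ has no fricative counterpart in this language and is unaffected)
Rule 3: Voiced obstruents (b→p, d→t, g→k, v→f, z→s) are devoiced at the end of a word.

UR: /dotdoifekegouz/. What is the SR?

dosizoifexegous

Rule 1 (stop-cluster i-epenthesis): /t/ and /d/ form a stop–stop cluster, so [i] is inserted between them. /dotdoifekegouz/ → dotidoifekegouz.
Rule 2 (intervocalic spirantization): /t/ is a stop between vowels /o/ and /i/, so it spirantizes to the fricative [s]. /d/ is a stop between vowels /i/ and /o/, so it spirantizes to the fricative [z]. /k/ is a stop between vowels /e/ and /e/, so it spirantizes to the fricative [x]. /dotidoifekegouz/ → dosizoifexegouz.
Rule 3 (final devoicing): /z/ is a voiced obstruent in word-final position, so it devoices to [s]. /dosizoifexegouz/ → dosizoifexegous.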